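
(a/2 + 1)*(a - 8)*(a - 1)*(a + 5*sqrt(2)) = a^4/2 - 7*a^3/2 + 5*sqrt(2)*a^3/2 - 35*sqrt(2)*a^2/2 - 5*a^2 - 25*sqrt(2)*a + 8*a + 40*sqrt(2)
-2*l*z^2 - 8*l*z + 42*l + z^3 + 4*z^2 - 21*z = (-2*l + z)*(z - 3)*(z + 7)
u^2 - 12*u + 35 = (u - 7)*(u - 5)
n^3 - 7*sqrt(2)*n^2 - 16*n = n*(n - 8*sqrt(2))*(n + sqrt(2))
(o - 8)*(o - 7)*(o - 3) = o^3 - 18*o^2 + 101*o - 168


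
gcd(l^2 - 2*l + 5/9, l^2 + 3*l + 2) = 1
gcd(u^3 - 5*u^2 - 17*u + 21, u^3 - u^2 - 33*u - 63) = u^2 - 4*u - 21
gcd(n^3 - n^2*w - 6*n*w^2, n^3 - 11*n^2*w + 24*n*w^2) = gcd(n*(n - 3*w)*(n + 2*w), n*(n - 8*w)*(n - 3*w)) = -n^2 + 3*n*w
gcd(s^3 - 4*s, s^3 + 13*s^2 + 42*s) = s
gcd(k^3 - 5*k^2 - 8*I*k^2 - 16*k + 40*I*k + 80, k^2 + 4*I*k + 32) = k - 4*I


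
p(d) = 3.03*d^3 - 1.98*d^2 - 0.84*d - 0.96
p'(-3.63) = 133.31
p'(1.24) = 8.23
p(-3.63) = -168.93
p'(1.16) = 6.80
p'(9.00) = 699.81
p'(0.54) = -0.33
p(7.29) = 1061.58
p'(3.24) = 81.75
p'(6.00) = 302.64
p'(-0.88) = 9.68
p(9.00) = 2039.97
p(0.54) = -1.51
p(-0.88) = -3.82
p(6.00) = 577.20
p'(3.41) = 91.36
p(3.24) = 78.59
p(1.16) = 0.13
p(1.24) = 0.73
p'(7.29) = 453.37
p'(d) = 9.09*d^2 - 3.96*d - 0.84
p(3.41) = 93.30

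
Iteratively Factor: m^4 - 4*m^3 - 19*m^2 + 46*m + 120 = (m + 3)*(m^3 - 7*m^2 + 2*m + 40) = (m - 5)*(m + 3)*(m^2 - 2*m - 8) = (m - 5)*(m + 2)*(m + 3)*(m - 4)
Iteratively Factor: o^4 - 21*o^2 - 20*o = (o + 1)*(o^3 - o^2 - 20*o) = (o + 1)*(o + 4)*(o^2 - 5*o) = o*(o + 1)*(o + 4)*(o - 5)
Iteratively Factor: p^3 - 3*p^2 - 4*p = (p - 4)*(p^2 + p) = p*(p - 4)*(p + 1)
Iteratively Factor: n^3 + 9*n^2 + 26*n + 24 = (n + 3)*(n^2 + 6*n + 8) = (n + 2)*(n + 3)*(n + 4)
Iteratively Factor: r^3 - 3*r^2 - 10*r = (r - 5)*(r^2 + 2*r) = r*(r - 5)*(r + 2)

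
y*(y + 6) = y^2 + 6*y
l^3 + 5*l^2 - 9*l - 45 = (l - 3)*(l + 3)*(l + 5)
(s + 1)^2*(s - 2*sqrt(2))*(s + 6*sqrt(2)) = s^4 + 2*s^3 + 4*sqrt(2)*s^3 - 23*s^2 + 8*sqrt(2)*s^2 - 48*s + 4*sqrt(2)*s - 24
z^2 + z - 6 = (z - 2)*(z + 3)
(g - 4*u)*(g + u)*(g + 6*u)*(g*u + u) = g^4*u + 3*g^3*u^2 + g^3*u - 22*g^2*u^3 + 3*g^2*u^2 - 24*g*u^4 - 22*g*u^3 - 24*u^4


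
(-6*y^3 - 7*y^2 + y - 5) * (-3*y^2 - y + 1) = 18*y^5 + 27*y^4 - 2*y^3 + 7*y^2 + 6*y - 5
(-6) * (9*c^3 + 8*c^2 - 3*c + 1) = -54*c^3 - 48*c^2 + 18*c - 6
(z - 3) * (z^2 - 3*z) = z^3 - 6*z^2 + 9*z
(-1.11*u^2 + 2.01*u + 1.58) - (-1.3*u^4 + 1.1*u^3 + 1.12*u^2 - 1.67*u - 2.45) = 1.3*u^4 - 1.1*u^3 - 2.23*u^2 + 3.68*u + 4.03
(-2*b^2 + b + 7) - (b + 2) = 5 - 2*b^2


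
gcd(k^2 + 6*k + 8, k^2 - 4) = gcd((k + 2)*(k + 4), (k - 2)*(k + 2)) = k + 2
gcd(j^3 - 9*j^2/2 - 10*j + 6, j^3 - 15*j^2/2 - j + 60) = j - 6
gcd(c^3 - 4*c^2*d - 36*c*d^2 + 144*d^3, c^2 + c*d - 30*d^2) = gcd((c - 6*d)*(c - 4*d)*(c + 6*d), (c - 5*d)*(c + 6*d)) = c + 6*d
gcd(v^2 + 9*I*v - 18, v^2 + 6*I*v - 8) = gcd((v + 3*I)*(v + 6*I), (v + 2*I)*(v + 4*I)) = 1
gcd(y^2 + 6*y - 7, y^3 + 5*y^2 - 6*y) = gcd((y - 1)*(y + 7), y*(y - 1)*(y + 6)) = y - 1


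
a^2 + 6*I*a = a*(a + 6*I)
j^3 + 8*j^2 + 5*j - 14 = (j - 1)*(j + 2)*(j + 7)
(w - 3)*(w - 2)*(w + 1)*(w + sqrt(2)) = w^4 - 4*w^3 + sqrt(2)*w^3 - 4*sqrt(2)*w^2 + w^2 + sqrt(2)*w + 6*w + 6*sqrt(2)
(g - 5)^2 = g^2 - 10*g + 25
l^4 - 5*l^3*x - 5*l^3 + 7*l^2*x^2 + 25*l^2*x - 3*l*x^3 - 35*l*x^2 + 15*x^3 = (l - 5)*(l - 3*x)*(l - x)^2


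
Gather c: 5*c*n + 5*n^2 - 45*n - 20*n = 5*c*n + 5*n^2 - 65*n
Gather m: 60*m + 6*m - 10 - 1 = 66*m - 11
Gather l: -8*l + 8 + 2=10 - 8*l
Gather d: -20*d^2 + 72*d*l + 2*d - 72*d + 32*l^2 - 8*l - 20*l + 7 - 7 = -20*d^2 + d*(72*l - 70) + 32*l^2 - 28*l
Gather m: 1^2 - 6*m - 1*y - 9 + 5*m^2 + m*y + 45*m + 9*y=5*m^2 + m*(y + 39) + 8*y - 8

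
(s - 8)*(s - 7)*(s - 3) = s^3 - 18*s^2 + 101*s - 168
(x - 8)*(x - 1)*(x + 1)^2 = x^4 - 7*x^3 - 9*x^2 + 7*x + 8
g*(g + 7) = g^2 + 7*g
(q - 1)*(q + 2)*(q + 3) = q^3 + 4*q^2 + q - 6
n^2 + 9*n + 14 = (n + 2)*(n + 7)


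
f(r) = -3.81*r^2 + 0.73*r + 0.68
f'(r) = 0.73 - 7.62*r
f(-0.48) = -0.55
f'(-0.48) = 4.39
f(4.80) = -83.60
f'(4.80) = -35.85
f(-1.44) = -8.27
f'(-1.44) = 11.70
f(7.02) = -181.95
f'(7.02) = -52.76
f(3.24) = -36.95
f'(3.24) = -23.96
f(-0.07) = 0.61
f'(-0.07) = 1.26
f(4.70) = -80.05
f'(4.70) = -35.08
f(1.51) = -6.90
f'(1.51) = -10.78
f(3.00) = -31.42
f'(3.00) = -22.13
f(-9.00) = -314.50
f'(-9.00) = 69.31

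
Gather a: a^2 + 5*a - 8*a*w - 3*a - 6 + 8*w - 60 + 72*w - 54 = a^2 + a*(2 - 8*w) + 80*w - 120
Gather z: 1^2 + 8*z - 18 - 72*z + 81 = 64 - 64*z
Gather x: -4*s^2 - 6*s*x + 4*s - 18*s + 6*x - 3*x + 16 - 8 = -4*s^2 - 14*s + x*(3 - 6*s) + 8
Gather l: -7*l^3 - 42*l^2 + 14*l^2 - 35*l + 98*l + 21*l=-7*l^3 - 28*l^2 + 84*l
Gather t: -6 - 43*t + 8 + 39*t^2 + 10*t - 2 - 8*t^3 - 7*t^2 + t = -8*t^3 + 32*t^2 - 32*t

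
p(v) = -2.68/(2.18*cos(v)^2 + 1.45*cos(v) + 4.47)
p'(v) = -2.68*(4.36*sin(v)*cos(v) + 1.45*sin(v))/(2.18*cos(v)^2 + 1.45*cos(v) + 4.47)^2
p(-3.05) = -0.52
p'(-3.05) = -0.03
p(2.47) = -0.57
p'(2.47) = 0.15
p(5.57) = -0.39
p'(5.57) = 0.18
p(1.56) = -0.60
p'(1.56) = -0.20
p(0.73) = -0.40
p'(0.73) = -0.18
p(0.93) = -0.44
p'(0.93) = -0.23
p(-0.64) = -0.38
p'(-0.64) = 0.16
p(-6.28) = -0.33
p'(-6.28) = -0.00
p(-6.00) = -0.34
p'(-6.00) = -0.07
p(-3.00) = -0.52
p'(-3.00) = -0.04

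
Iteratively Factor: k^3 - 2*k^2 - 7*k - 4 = (k + 1)*(k^2 - 3*k - 4) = (k + 1)^2*(k - 4)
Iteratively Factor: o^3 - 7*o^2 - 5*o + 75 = (o + 3)*(o^2 - 10*o + 25) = (o - 5)*(o + 3)*(o - 5)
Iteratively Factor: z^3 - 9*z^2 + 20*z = (z - 4)*(z^2 - 5*z) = z*(z - 4)*(z - 5)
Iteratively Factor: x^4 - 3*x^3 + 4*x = (x - 2)*(x^3 - x^2 - 2*x) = x*(x - 2)*(x^2 - x - 2) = x*(x - 2)*(x + 1)*(x - 2)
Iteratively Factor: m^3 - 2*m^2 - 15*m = (m)*(m^2 - 2*m - 15) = m*(m + 3)*(m - 5)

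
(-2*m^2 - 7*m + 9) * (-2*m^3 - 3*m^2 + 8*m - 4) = 4*m^5 + 20*m^4 - 13*m^3 - 75*m^2 + 100*m - 36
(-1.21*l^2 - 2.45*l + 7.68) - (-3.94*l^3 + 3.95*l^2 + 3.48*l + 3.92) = 3.94*l^3 - 5.16*l^2 - 5.93*l + 3.76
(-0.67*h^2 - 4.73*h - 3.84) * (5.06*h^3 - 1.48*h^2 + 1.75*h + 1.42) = -3.3902*h^5 - 22.9422*h^4 - 13.6025*h^3 - 3.5457*h^2 - 13.4366*h - 5.4528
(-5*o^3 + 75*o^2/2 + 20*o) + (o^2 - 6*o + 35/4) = -5*o^3 + 77*o^2/2 + 14*o + 35/4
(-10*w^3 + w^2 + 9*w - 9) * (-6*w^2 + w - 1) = 60*w^5 - 16*w^4 - 43*w^3 + 62*w^2 - 18*w + 9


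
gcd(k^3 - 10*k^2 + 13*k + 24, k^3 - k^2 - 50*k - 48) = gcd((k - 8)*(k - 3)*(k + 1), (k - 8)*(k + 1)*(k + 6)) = k^2 - 7*k - 8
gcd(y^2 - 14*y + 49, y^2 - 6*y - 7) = y - 7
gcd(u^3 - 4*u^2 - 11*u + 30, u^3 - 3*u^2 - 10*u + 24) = u^2 + u - 6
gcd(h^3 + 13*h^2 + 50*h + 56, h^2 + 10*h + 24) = h + 4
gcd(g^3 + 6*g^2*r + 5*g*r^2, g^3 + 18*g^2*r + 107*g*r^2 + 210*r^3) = g + 5*r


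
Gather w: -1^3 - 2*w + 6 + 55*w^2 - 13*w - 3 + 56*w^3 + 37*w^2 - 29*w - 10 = 56*w^3 + 92*w^2 - 44*w - 8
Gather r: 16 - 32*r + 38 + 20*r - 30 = 24 - 12*r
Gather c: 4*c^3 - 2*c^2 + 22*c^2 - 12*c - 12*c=4*c^3 + 20*c^2 - 24*c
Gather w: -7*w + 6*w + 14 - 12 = 2 - w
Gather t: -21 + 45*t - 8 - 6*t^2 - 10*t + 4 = -6*t^2 + 35*t - 25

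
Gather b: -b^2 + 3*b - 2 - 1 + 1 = -b^2 + 3*b - 2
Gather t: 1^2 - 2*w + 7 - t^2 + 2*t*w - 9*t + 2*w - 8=-t^2 + t*(2*w - 9)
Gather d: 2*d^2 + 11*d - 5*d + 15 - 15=2*d^2 + 6*d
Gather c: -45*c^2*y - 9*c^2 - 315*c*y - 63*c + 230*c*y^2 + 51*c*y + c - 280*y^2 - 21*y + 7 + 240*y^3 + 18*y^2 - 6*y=c^2*(-45*y - 9) + c*(230*y^2 - 264*y - 62) + 240*y^3 - 262*y^2 - 27*y + 7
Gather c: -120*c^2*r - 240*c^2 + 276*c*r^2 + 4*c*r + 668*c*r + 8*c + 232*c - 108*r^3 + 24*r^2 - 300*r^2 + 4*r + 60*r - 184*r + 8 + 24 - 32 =c^2*(-120*r - 240) + c*(276*r^2 + 672*r + 240) - 108*r^3 - 276*r^2 - 120*r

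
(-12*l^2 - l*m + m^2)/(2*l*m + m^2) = (-12*l^2 - l*m + m^2)/(m*(2*l + m))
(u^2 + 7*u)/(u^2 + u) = (u + 7)/(u + 1)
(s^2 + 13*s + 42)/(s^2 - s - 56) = (s + 6)/(s - 8)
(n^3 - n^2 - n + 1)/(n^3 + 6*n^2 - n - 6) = (n - 1)/(n + 6)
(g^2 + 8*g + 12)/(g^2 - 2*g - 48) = (g + 2)/(g - 8)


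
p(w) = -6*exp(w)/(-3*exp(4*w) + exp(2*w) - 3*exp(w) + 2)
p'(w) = -6*(12*exp(4*w) - 2*exp(2*w) + 3*exp(w))*exp(w)/(-3*exp(4*w) + exp(2*w) - 3*exp(w) + 2)^2 - 6*exp(w)/(-3*exp(4*w) + exp(2*w) - 3*exp(w) + 2) = 6*(-(12*exp(3*w) - 2*exp(w) + 3)*exp(w) + 3*exp(4*w) - exp(2*w) + 3*exp(w) - 2)*exp(w)/(3*exp(4*w) - exp(2*w) + 3*exp(w) - 2)^2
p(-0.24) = 5.30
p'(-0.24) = -28.78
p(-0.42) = 40.00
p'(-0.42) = -1317.41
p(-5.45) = -0.01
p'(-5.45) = -0.01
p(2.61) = 0.00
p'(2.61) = -0.00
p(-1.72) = -0.72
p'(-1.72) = -0.95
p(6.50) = 0.00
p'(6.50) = -0.00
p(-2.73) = -0.22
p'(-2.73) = -0.24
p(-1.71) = -0.73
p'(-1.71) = -0.97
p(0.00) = 2.00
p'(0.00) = -6.67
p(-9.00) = 0.00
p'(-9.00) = 0.00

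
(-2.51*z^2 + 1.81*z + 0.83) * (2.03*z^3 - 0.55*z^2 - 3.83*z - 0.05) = -5.0953*z^5 + 5.0548*z^4 + 10.3027*z^3 - 7.2633*z^2 - 3.2694*z - 0.0415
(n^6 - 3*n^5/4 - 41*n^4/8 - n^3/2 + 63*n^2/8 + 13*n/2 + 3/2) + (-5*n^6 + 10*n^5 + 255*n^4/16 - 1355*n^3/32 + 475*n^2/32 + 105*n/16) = -4*n^6 + 37*n^5/4 + 173*n^4/16 - 1371*n^3/32 + 727*n^2/32 + 209*n/16 + 3/2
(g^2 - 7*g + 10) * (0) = 0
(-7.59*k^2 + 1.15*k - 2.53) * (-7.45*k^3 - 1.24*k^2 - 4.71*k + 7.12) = 56.5455*k^5 + 0.844100000000001*k^4 + 53.1714*k^3 - 56.3201*k^2 + 20.1043*k - 18.0136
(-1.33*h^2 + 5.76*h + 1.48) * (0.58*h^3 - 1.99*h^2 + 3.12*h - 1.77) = -0.7714*h^5 + 5.9875*h^4 - 14.7536*h^3 + 17.3801*h^2 - 5.5776*h - 2.6196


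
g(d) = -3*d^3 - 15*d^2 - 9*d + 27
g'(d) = -9*d^2 - 30*d - 9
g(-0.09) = 27.69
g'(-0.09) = -6.37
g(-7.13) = 416.02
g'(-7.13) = -252.63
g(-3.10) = 0.12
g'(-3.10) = -2.49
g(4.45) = -574.45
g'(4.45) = -320.72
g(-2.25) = 5.48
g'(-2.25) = 12.94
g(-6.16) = 214.49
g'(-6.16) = -165.71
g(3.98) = -435.56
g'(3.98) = -270.96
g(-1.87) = 10.99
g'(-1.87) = 15.63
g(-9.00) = 1080.00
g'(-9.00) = -468.00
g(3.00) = -216.00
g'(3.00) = -180.00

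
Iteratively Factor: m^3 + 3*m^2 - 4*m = (m - 1)*(m^2 + 4*m) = (m - 1)*(m + 4)*(m)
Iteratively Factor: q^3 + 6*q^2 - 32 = (q - 2)*(q^2 + 8*q + 16) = (q - 2)*(q + 4)*(q + 4)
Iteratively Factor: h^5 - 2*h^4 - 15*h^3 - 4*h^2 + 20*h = (h - 1)*(h^4 - h^3 - 16*h^2 - 20*h) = (h - 1)*(h + 2)*(h^3 - 3*h^2 - 10*h) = (h - 5)*(h - 1)*(h + 2)*(h^2 + 2*h) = (h - 5)*(h - 1)*(h + 2)^2*(h)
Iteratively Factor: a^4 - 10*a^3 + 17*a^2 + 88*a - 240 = (a - 4)*(a^3 - 6*a^2 - 7*a + 60) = (a - 5)*(a - 4)*(a^2 - a - 12) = (a - 5)*(a - 4)^2*(a + 3)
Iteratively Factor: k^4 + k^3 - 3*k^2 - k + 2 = (k + 1)*(k^3 - 3*k + 2) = (k - 1)*(k + 1)*(k^2 + k - 2) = (k - 1)^2*(k + 1)*(k + 2)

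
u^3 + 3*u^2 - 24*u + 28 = (u - 2)^2*(u + 7)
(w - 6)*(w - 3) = w^2 - 9*w + 18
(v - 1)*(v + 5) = v^2 + 4*v - 5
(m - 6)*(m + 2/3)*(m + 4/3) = m^3 - 4*m^2 - 100*m/9 - 16/3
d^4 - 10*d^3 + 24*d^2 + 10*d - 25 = (d - 5)^2*(d - 1)*(d + 1)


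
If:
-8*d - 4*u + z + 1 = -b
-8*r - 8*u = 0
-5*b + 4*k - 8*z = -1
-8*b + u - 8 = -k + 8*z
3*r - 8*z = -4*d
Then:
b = -150*z/133 - 163/133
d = 841*z/1064 - 9/532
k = 157*z/266 - 237/133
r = 429*z/266 + 3/133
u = -429*z/266 - 3/133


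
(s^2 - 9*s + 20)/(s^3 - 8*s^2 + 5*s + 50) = (s - 4)/(s^2 - 3*s - 10)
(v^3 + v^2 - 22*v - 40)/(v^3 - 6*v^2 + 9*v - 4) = (v^3 + v^2 - 22*v - 40)/(v^3 - 6*v^2 + 9*v - 4)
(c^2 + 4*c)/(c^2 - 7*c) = (c + 4)/(c - 7)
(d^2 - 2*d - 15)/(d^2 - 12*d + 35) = (d + 3)/(d - 7)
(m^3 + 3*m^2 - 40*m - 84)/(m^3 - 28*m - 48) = (m + 7)/(m + 4)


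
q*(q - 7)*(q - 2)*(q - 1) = q^4 - 10*q^3 + 23*q^2 - 14*q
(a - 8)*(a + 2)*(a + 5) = a^3 - a^2 - 46*a - 80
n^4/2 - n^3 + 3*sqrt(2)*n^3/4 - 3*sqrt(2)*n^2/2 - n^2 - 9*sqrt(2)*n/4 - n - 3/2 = (n - 3)*(n + sqrt(2))*(sqrt(2)*n/2 + 1/2)*(sqrt(2)*n/2 + sqrt(2)/2)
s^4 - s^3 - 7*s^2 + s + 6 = (s - 3)*(s - 1)*(s + 1)*(s + 2)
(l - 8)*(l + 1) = l^2 - 7*l - 8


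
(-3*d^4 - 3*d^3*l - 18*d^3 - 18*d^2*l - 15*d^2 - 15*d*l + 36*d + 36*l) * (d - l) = -3*d^5 - 18*d^4 + 3*d^3*l^2 - 15*d^3 + 18*d^2*l^2 + 36*d^2 + 15*d*l^2 - 36*l^2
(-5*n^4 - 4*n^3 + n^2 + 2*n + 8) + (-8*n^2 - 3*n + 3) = -5*n^4 - 4*n^3 - 7*n^2 - n + 11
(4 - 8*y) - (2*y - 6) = 10 - 10*y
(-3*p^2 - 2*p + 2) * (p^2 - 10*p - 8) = -3*p^4 + 28*p^3 + 46*p^2 - 4*p - 16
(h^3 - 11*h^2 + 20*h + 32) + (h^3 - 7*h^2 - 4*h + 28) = 2*h^3 - 18*h^2 + 16*h + 60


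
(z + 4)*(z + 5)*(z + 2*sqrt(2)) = z^3 + 2*sqrt(2)*z^2 + 9*z^2 + 20*z + 18*sqrt(2)*z + 40*sqrt(2)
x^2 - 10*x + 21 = (x - 7)*(x - 3)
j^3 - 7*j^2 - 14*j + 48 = (j - 8)*(j - 2)*(j + 3)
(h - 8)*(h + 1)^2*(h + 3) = h^4 - 3*h^3 - 33*h^2 - 53*h - 24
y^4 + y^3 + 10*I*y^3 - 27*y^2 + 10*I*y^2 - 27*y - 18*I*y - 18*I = (y + 1)*(y + I)*(y + 3*I)*(y + 6*I)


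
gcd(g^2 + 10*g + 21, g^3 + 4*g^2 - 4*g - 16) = 1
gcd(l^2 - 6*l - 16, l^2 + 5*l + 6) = l + 2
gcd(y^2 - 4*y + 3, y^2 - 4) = 1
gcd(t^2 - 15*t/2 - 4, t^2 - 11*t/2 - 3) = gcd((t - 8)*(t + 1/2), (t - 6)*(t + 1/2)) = t + 1/2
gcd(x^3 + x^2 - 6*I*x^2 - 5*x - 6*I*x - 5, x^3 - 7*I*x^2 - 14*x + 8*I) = x - I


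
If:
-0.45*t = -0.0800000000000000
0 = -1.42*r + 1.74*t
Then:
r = 0.22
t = 0.18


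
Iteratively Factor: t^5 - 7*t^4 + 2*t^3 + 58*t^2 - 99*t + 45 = (t - 3)*(t^4 - 4*t^3 - 10*t^2 + 28*t - 15) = (t - 5)*(t - 3)*(t^3 + t^2 - 5*t + 3) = (t - 5)*(t - 3)*(t - 1)*(t^2 + 2*t - 3) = (t - 5)*(t - 3)*(t - 1)*(t + 3)*(t - 1)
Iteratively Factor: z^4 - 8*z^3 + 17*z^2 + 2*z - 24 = (z - 3)*(z^3 - 5*z^2 + 2*z + 8) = (z - 3)*(z + 1)*(z^2 - 6*z + 8) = (z - 4)*(z - 3)*(z + 1)*(z - 2)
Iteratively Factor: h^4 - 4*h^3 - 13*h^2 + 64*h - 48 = (h - 3)*(h^3 - h^2 - 16*h + 16) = (h - 3)*(h - 1)*(h^2 - 16) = (h - 4)*(h - 3)*(h - 1)*(h + 4)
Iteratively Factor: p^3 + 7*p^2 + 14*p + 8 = (p + 4)*(p^2 + 3*p + 2) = (p + 2)*(p + 4)*(p + 1)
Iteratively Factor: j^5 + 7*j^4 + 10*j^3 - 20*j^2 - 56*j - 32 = (j + 4)*(j^4 + 3*j^3 - 2*j^2 - 12*j - 8) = (j - 2)*(j + 4)*(j^3 + 5*j^2 + 8*j + 4) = (j - 2)*(j + 1)*(j + 4)*(j^2 + 4*j + 4) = (j - 2)*(j + 1)*(j + 2)*(j + 4)*(j + 2)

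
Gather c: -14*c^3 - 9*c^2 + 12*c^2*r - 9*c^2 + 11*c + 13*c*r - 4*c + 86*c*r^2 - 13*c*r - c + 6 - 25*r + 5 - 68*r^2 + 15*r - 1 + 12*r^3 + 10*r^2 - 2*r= -14*c^3 + c^2*(12*r - 18) + c*(86*r^2 + 6) + 12*r^3 - 58*r^2 - 12*r + 10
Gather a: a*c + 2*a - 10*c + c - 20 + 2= a*(c + 2) - 9*c - 18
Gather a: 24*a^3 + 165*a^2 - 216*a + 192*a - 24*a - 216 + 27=24*a^3 + 165*a^2 - 48*a - 189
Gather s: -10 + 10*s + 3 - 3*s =7*s - 7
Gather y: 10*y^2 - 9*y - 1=10*y^2 - 9*y - 1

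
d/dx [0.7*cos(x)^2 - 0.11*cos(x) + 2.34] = (0.11 - 1.4*cos(x))*sin(x)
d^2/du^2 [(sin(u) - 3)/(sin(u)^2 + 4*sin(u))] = (-sin(u)^2 + 16*sin(u) + 38 + 30/sin(u) - 72/sin(u)^2 - 96/sin(u)^3)/(sin(u) + 4)^3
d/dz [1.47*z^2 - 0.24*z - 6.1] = 2.94*z - 0.24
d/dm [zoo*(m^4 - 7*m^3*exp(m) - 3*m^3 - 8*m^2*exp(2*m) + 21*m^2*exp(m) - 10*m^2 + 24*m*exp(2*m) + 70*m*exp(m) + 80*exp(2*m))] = zoo*(m^3*exp(m) + m^3 + m^2*exp(2*m) + m^2 + m*exp(2*m) + m*exp(m) + m + exp(2*m) + exp(m))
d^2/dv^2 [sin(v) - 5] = -sin(v)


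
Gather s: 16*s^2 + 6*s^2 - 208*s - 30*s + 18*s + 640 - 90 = 22*s^2 - 220*s + 550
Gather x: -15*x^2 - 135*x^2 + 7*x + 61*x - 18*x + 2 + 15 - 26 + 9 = -150*x^2 + 50*x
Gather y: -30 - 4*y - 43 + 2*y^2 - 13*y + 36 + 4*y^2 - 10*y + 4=6*y^2 - 27*y - 33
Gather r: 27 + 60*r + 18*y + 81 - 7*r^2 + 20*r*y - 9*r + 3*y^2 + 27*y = -7*r^2 + r*(20*y + 51) + 3*y^2 + 45*y + 108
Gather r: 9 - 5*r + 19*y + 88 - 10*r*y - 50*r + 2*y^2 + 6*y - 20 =r*(-10*y - 55) + 2*y^2 + 25*y + 77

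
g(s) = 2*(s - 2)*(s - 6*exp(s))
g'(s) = 2*s + 2*(1 - 6*exp(s))*(s - 2) - 12*exp(s) = -12*s*exp(s) + 4*s + 12*exp(s) - 4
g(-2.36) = 25.52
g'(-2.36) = -9.63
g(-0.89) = 19.39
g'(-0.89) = 1.75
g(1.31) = 28.88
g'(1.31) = -12.55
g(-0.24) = 22.22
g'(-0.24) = 6.75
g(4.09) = -1481.18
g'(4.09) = -2202.80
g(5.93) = -17692.84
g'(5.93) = -22233.58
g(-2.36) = 25.52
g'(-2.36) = -9.63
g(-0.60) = 20.24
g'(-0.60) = 4.14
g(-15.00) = 510.00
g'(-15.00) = -64.00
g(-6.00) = 96.24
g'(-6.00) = -27.79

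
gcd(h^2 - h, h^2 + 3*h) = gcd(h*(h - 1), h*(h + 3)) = h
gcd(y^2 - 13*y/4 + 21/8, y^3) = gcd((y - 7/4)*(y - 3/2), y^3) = 1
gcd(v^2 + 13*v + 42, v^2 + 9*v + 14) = v + 7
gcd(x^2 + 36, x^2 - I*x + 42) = x + 6*I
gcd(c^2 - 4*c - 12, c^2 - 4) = c + 2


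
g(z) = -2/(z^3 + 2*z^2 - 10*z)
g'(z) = -2*(-3*z^2 - 4*z + 10)/(z^3 + 2*z^2 - 10*z)^2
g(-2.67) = -0.09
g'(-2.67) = 0.00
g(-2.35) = -0.09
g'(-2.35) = -0.01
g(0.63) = 0.38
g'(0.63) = -0.46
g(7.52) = -0.00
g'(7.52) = 0.00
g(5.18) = -0.01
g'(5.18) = 0.01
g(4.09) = -0.03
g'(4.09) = 0.03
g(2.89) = -0.17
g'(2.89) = 0.37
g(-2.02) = -0.10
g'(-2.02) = -0.03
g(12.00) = 0.00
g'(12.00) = 0.00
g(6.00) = -0.00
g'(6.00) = 0.00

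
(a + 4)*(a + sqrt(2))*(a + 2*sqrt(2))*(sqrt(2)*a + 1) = sqrt(2)*a^4 + 4*sqrt(2)*a^3 + 7*a^3 + 7*sqrt(2)*a^2 + 28*a^2 + 4*a + 28*sqrt(2)*a + 16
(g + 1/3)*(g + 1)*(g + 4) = g^3 + 16*g^2/3 + 17*g/3 + 4/3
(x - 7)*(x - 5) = x^2 - 12*x + 35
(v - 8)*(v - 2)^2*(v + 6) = v^4 - 6*v^3 - 36*v^2 + 184*v - 192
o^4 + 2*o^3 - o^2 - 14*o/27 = o*(o - 2/3)*(o + 1/3)*(o + 7/3)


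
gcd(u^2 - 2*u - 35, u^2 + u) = 1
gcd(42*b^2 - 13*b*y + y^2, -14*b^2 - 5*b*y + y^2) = -7*b + y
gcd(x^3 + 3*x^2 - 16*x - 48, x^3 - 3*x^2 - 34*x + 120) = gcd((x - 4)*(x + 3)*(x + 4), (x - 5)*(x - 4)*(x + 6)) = x - 4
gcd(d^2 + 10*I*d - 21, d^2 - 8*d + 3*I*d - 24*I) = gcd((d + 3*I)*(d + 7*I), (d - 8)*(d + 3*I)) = d + 3*I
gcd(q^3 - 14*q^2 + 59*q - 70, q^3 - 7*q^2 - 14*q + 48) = q - 2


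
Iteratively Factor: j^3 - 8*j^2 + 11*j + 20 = (j + 1)*(j^2 - 9*j + 20) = (j - 5)*(j + 1)*(j - 4)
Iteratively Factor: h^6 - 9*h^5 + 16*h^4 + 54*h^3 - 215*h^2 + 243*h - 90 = (h + 3)*(h^5 - 12*h^4 + 52*h^3 - 102*h^2 + 91*h - 30) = (h - 2)*(h + 3)*(h^4 - 10*h^3 + 32*h^2 - 38*h + 15) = (h - 2)*(h - 1)*(h + 3)*(h^3 - 9*h^2 + 23*h - 15) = (h - 3)*(h - 2)*(h - 1)*(h + 3)*(h^2 - 6*h + 5) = (h - 3)*(h - 2)*(h - 1)^2*(h + 3)*(h - 5)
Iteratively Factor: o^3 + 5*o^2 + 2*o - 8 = (o - 1)*(o^2 + 6*o + 8) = (o - 1)*(o + 4)*(o + 2)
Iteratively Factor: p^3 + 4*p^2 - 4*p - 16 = (p + 4)*(p^2 - 4) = (p - 2)*(p + 4)*(p + 2)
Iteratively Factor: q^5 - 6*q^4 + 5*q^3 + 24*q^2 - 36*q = (q - 3)*(q^4 - 3*q^3 - 4*q^2 + 12*q) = q*(q - 3)*(q^3 - 3*q^2 - 4*q + 12) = q*(q - 3)*(q - 2)*(q^2 - q - 6) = q*(q - 3)*(q - 2)*(q + 2)*(q - 3)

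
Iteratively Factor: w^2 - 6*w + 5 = (w - 5)*(w - 1)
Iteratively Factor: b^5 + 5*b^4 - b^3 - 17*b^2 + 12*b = (b - 1)*(b^4 + 6*b^3 + 5*b^2 - 12*b) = (b - 1)*(b + 3)*(b^3 + 3*b^2 - 4*b) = b*(b - 1)*(b + 3)*(b^2 + 3*b - 4) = b*(b - 1)^2*(b + 3)*(b + 4)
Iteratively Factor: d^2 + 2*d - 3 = (d + 3)*(d - 1)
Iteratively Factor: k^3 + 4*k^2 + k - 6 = (k + 3)*(k^2 + k - 2) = (k + 2)*(k + 3)*(k - 1)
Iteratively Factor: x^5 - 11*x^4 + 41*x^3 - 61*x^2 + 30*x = (x - 3)*(x^4 - 8*x^3 + 17*x^2 - 10*x) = (x - 3)*(x - 1)*(x^3 - 7*x^2 + 10*x) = (x - 3)*(x - 2)*(x - 1)*(x^2 - 5*x) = x*(x - 3)*(x - 2)*(x - 1)*(x - 5)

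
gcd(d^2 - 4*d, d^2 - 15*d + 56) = 1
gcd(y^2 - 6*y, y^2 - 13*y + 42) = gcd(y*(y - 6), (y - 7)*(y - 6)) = y - 6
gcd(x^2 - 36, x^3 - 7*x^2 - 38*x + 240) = x + 6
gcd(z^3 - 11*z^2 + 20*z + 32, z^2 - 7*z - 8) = z^2 - 7*z - 8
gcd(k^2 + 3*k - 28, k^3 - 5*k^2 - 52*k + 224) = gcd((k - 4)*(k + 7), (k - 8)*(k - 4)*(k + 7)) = k^2 + 3*k - 28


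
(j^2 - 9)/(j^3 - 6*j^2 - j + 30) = (j + 3)/(j^2 - 3*j - 10)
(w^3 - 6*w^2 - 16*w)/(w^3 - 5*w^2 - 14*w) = (w - 8)/(w - 7)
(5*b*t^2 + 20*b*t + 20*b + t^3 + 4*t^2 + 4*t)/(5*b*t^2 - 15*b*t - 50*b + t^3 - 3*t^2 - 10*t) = (t + 2)/(t - 5)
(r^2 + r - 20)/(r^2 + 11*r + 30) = (r - 4)/(r + 6)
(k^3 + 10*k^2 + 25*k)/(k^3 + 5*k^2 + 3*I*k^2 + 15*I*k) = (k + 5)/(k + 3*I)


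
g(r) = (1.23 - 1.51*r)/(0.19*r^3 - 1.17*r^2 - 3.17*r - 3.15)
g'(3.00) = 0.03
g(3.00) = 0.18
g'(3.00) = 0.03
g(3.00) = 0.18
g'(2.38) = 0.04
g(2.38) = 0.16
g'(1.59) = 0.09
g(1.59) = 0.11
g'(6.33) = 0.15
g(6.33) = 0.38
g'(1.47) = 0.10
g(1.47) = 0.10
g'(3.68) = 0.03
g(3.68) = 0.20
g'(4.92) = 0.05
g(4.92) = 0.25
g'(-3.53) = -0.26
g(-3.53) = -0.44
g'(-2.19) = -1.07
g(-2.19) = -1.19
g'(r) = (1.23 - 1.51*r)*(-0.57*r^2 + 2.34*r + 3.17)/(0.19*r^3 - 1.17*r^2 - 3.17*r - 3.15)^2 - 1.51/(0.19*r^3 - 1.17*r^2 - 3.17*r - 3.15)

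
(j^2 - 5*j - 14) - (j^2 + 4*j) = -9*j - 14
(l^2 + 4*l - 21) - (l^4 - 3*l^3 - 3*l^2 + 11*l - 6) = -l^4 + 3*l^3 + 4*l^2 - 7*l - 15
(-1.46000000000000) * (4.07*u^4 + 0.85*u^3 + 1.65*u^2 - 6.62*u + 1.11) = -5.9422*u^4 - 1.241*u^3 - 2.409*u^2 + 9.6652*u - 1.6206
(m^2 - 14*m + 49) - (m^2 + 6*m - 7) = 56 - 20*m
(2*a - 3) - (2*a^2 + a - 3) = -2*a^2 + a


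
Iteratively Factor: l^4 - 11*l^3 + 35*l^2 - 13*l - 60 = (l - 3)*(l^3 - 8*l^2 + 11*l + 20) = (l - 4)*(l - 3)*(l^2 - 4*l - 5) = (l - 5)*(l - 4)*(l - 3)*(l + 1)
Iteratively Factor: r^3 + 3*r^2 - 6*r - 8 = (r + 1)*(r^2 + 2*r - 8) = (r + 1)*(r + 4)*(r - 2)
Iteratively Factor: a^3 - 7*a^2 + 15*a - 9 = (a - 3)*(a^2 - 4*a + 3) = (a - 3)^2*(a - 1)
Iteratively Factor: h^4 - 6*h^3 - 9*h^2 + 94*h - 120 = (h - 2)*(h^3 - 4*h^2 - 17*h + 60) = (h - 5)*(h - 2)*(h^2 + h - 12) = (h - 5)*(h - 3)*(h - 2)*(h + 4)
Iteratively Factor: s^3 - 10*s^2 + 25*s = (s - 5)*(s^2 - 5*s) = s*(s - 5)*(s - 5)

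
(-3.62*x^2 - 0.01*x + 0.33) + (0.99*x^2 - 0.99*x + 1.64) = -2.63*x^2 - 1.0*x + 1.97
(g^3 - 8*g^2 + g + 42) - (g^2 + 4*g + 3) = g^3 - 9*g^2 - 3*g + 39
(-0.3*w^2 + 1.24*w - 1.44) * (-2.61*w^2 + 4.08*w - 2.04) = 0.783*w^4 - 4.4604*w^3 + 9.4296*w^2 - 8.4048*w + 2.9376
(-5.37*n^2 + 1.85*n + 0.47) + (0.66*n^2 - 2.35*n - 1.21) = -4.71*n^2 - 0.5*n - 0.74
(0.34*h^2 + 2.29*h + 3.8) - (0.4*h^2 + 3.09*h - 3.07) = -0.06*h^2 - 0.8*h + 6.87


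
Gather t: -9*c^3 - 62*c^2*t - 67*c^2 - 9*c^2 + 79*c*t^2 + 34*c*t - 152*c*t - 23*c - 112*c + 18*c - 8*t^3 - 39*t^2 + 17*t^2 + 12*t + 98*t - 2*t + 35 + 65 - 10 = -9*c^3 - 76*c^2 - 117*c - 8*t^3 + t^2*(79*c - 22) + t*(-62*c^2 - 118*c + 108) + 90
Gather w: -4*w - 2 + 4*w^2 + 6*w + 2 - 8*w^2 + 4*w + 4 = -4*w^2 + 6*w + 4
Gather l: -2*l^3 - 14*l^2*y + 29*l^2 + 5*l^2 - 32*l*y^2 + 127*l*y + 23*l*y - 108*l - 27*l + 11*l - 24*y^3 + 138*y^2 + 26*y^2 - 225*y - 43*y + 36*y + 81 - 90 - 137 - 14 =-2*l^3 + l^2*(34 - 14*y) + l*(-32*y^2 + 150*y - 124) - 24*y^3 + 164*y^2 - 232*y - 160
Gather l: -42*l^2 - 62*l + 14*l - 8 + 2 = -42*l^2 - 48*l - 6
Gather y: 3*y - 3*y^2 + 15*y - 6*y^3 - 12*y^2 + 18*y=-6*y^3 - 15*y^2 + 36*y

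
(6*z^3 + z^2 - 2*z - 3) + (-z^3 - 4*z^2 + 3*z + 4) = 5*z^3 - 3*z^2 + z + 1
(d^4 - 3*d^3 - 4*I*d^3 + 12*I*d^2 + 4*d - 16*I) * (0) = 0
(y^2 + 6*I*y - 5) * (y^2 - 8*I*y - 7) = y^4 - 2*I*y^3 + 36*y^2 - 2*I*y + 35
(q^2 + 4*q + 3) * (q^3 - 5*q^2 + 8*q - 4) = q^5 - q^4 - 9*q^3 + 13*q^2 + 8*q - 12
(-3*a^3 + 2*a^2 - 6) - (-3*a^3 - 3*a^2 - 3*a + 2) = 5*a^2 + 3*a - 8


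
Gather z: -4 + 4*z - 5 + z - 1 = 5*z - 10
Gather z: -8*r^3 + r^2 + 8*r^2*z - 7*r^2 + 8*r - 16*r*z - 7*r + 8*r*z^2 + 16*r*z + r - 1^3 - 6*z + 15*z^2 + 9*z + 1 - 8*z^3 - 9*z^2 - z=-8*r^3 - 6*r^2 + 2*r - 8*z^3 + z^2*(8*r + 6) + z*(8*r^2 + 2)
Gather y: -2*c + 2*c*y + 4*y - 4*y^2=-2*c - 4*y^2 + y*(2*c + 4)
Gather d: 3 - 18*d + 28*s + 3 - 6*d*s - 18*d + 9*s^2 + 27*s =d*(-6*s - 36) + 9*s^2 + 55*s + 6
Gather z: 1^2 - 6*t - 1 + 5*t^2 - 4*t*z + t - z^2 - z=5*t^2 - 5*t - z^2 + z*(-4*t - 1)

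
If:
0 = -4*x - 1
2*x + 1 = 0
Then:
No Solution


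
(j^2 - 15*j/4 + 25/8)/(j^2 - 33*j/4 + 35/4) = (j - 5/2)/(j - 7)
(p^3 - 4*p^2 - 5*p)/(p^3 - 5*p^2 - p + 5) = p/(p - 1)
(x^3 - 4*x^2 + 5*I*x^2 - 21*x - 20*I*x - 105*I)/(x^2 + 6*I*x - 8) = (x^3 + x^2*(-4 + 5*I) - x*(21 + 20*I) - 105*I)/(x^2 + 6*I*x - 8)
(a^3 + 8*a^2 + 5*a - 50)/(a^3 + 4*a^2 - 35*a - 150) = (a - 2)/(a - 6)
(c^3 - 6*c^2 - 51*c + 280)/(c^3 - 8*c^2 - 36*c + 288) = (c^2 + 2*c - 35)/(c^2 - 36)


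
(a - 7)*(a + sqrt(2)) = a^2 - 7*a + sqrt(2)*a - 7*sqrt(2)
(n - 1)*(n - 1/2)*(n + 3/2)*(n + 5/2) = n^4 + 5*n^3/2 - 7*n^2/4 - 29*n/8 + 15/8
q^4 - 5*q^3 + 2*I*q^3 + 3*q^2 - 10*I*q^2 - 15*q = q*(q - 5)*(q - I)*(q + 3*I)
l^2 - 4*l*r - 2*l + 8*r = (l - 2)*(l - 4*r)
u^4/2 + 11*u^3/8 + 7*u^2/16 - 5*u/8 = u*(u/2 + 1)*(u - 1/2)*(u + 5/4)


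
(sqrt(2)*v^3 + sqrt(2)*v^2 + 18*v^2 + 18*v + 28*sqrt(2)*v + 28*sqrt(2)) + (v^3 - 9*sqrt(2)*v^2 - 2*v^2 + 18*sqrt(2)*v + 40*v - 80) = v^3 + sqrt(2)*v^3 - 8*sqrt(2)*v^2 + 16*v^2 + 58*v + 46*sqrt(2)*v - 80 + 28*sqrt(2)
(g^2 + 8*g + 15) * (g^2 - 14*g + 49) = g^4 - 6*g^3 - 48*g^2 + 182*g + 735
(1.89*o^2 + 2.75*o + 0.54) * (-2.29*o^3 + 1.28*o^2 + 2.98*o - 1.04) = -4.3281*o^5 - 3.8783*o^4 + 7.9156*o^3 + 6.9206*o^2 - 1.2508*o - 0.5616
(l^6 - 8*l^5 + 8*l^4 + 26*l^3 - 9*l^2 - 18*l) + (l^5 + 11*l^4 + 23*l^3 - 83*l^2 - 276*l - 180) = l^6 - 7*l^5 + 19*l^4 + 49*l^3 - 92*l^2 - 294*l - 180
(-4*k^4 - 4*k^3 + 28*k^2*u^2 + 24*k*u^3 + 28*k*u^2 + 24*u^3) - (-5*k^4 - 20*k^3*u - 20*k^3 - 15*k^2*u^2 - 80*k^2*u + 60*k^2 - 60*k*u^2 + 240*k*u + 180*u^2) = k^4 + 20*k^3*u + 16*k^3 + 43*k^2*u^2 + 80*k^2*u - 60*k^2 + 24*k*u^3 + 88*k*u^2 - 240*k*u + 24*u^3 - 180*u^2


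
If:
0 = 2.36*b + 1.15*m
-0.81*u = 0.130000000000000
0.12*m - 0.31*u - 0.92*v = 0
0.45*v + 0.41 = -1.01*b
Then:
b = -0.49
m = 1.00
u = -0.16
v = 0.18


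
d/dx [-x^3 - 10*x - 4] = -3*x^2 - 10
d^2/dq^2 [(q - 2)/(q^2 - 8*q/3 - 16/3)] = 6*((14 - 9*q)*(-3*q^2 + 8*q + 16) - 4*(q - 2)*(3*q - 4)^2)/(-3*q^2 + 8*q + 16)^3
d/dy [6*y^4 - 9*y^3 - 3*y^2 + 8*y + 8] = 24*y^3 - 27*y^2 - 6*y + 8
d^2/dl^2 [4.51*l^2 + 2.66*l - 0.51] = 9.02000000000000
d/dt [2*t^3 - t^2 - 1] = 2*t*(3*t - 1)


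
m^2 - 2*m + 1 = (m - 1)^2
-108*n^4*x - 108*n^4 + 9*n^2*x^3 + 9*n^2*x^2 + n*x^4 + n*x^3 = (-3*n + x)*(6*n + x)^2*(n*x + n)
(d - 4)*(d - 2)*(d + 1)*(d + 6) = d^4 + d^3 - 28*d^2 + 20*d + 48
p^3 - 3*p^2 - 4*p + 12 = (p - 3)*(p - 2)*(p + 2)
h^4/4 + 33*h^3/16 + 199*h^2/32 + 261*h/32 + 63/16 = (h/4 + 1/2)*(h + 3/2)*(h + 7/4)*(h + 3)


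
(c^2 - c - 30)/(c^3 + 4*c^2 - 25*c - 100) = (c - 6)/(c^2 - c - 20)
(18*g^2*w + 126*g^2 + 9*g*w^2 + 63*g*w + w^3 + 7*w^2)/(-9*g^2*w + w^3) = (6*g*w + 42*g + w^2 + 7*w)/(w*(-3*g + w))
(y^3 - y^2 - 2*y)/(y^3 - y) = (y - 2)/(y - 1)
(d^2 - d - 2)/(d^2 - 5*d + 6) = (d + 1)/(d - 3)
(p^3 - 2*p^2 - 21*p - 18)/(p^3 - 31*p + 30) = (p^3 - 2*p^2 - 21*p - 18)/(p^3 - 31*p + 30)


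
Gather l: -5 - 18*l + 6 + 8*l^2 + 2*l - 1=8*l^2 - 16*l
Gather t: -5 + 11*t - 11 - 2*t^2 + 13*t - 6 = -2*t^2 + 24*t - 22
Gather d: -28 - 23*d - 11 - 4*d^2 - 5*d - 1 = -4*d^2 - 28*d - 40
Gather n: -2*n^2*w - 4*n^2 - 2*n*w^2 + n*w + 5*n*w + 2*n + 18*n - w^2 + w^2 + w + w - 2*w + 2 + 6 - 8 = n^2*(-2*w - 4) + n*(-2*w^2 + 6*w + 20)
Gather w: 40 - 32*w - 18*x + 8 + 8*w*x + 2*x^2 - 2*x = w*(8*x - 32) + 2*x^2 - 20*x + 48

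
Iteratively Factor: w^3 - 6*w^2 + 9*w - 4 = (w - 4)*(w^2 - 2*w + 1) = (w - 4)*(w - 1)*(w - 1)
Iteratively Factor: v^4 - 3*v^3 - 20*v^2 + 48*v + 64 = (v + 1)*(v^3 - 4*v^2 - 16*v + 64) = (v - 4)*(v + 1)*(v^2 - 16) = (v - 4)*(v + 1)*(v + 4)*(v - 4)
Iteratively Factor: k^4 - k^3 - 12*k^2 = (k + 3)*(k^3 - 4*k^2) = (k - 4)*(k + 3)*(k^2) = k*(k - 4)*(k + 3)*(k)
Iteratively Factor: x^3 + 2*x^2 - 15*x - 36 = (x - 4)*(x^2 + 6*x + 9) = (x - 4)*(x + 3)*(x + 3)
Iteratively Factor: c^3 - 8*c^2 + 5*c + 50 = (c + 2)*(c^2 - 10*c + 25) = (c - 5)*(c + 2)*(c - 5)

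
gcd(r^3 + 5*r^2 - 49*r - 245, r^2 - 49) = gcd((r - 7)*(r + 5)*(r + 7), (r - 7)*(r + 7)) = r^2 - 49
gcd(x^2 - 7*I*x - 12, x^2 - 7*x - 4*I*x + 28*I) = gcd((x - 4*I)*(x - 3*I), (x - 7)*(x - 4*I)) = x - 4*I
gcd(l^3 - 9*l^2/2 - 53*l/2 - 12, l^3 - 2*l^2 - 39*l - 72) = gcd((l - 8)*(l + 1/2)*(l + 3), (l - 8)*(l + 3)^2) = l^2 - 5*l - 24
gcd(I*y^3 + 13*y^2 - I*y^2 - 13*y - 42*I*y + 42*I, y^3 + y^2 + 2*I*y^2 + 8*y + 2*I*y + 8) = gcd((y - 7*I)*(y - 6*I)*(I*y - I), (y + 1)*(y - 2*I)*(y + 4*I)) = 1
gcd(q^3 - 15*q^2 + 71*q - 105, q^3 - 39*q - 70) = q - 7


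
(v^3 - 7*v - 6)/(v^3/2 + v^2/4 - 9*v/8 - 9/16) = 16*(v^3 - 7*v - 6)/(8*v^3 + 4*v^2 - 18*v - 9)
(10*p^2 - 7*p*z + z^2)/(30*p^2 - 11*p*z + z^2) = (-2*p + z)/(-6*p + z)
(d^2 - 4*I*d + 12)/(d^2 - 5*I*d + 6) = (d + 2*I)/(d + I)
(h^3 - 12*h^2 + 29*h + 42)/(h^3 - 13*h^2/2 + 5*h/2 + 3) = 2*(h^2 - 6*h - 7)/(2*h^2 - h - 1)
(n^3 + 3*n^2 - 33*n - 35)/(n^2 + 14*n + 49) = (n^2 - 4*n - 5)/(n + 7)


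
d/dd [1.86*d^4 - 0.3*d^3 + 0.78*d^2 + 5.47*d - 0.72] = 7.44*d^3 - 0.9*d^2 + 1.56*d + 5.47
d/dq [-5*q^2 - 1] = -10*q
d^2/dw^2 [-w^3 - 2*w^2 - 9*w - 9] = -6*w - 4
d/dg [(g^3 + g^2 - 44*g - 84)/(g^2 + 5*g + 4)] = (g^4 + 10*g^3 + 61*g^2 + 176*g + 244)/(g^4 + 10*g^3 + 33*g^2 + 40*g + 16)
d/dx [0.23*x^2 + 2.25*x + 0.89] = 0.46*x + 2.25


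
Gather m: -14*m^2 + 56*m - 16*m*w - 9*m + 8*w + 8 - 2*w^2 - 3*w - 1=-14*m^2 + m*(47 - 16*w) - 2*w^2 + 5*w + 7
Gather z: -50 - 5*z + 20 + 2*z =-3*z - 30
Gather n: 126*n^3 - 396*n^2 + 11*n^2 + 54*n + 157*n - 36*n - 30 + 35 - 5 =126*n^3 - 385*n^2 + 175*n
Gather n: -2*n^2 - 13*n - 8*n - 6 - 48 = -2*n^2 - 21*n - 54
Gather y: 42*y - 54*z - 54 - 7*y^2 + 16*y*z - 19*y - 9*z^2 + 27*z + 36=-7*y^2 + y*(16*z + 23) - 9*z^2 - 27*z - 18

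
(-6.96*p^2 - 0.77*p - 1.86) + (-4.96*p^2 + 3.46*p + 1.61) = -11.92*p^2 + 2.69*p - 0.25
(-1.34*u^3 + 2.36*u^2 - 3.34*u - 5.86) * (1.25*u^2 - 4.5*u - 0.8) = -1.675*u^5 + 8.98*u^4 - 13.723*u^3 + 5.817*u^2 + 29.042*u + 4.688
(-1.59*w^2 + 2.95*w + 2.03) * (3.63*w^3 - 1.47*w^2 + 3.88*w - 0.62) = -5.7717*w^5 + 13.0458*w^4 - 3.1368*w^3 + 9.4477*w^2 + 6.0474*w - 1.2586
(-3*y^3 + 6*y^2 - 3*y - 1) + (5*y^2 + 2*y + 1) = -3*y^3 + 11*y^2 - y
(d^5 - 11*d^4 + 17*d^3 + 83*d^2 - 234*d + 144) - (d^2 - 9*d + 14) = d^5 - 11*d^4 + 17*d^3 + 82*d^2 - 225*d + 130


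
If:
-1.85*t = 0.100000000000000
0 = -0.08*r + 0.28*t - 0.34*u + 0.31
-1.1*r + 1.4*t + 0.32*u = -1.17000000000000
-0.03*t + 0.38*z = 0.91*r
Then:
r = 1.17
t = -0.05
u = 0.59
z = 2.79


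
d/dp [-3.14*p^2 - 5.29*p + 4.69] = -6.28*p - 5.29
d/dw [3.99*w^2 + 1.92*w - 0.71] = 7.98*w + 1.92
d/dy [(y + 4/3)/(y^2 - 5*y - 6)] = (-3*y^2 - 8*y + 2)/(3*(y^4 - 10*y^3 + 13*y^2 + 60*y + 36))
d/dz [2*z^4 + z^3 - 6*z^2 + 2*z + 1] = 8*z^3 + 3*z^2 - 12*z + 2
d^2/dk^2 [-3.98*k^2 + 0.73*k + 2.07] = -7.96000000000000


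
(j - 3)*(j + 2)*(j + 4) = j^3 + 3*j^2 - 10*j - 24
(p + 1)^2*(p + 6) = p^3 + 8*p^2 + 13*p + 6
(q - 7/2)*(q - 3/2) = q^2 - 5*q + 21/4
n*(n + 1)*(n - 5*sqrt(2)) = n^3 - 5*sqrt(2)*n^2 + n^2 - 5*sqrt(2)*n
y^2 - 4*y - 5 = (y - 5)*(y + 1)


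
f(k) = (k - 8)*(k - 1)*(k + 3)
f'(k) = (k - 8)*(k - 1) + (k - 8)*(k + 3) + (k - 1)*(k + 3)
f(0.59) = 10.91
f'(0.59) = -25.04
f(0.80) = 5.47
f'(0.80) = -26.68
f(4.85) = -95.20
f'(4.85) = -6.63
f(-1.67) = 34.34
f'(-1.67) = 9.41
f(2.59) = -48.08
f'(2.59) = -29.96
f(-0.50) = 31.88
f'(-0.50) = -12.25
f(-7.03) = -486.38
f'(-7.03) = 213.62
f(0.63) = 9.90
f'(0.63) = -25.37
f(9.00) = 96.00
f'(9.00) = 116.00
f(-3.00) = 0.00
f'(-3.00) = 44.00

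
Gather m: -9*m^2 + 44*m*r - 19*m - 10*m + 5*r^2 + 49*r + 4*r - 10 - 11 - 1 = -9*m^2 + m*(44*r - 29) + 5*r^2 + 53*r - 22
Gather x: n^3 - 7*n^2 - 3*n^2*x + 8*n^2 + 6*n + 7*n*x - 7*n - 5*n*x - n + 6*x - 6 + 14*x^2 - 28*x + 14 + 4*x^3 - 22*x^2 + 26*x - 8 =n^3 + n^2 - 2*n + 4*x^3 - 8*x^2 + x*(-3*n^2 + 2*n + 4)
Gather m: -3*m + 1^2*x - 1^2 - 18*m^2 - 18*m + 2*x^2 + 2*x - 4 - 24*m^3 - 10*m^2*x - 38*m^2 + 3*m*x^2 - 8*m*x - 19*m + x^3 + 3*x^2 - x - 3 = -24*m^3 + m^2*(-10*x - 56) + m*(3*x^2 - 8*x - 40) + x^3 + 5*x^2 + 2*x - 8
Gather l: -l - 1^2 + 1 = -l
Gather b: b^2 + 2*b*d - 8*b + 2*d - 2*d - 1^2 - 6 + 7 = b^2 + b*(2*d - 8)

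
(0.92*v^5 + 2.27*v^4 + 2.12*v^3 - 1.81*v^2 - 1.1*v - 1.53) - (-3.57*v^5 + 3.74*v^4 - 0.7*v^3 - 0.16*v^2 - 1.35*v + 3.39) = 4.49*v^5 - 1.47*v^4 + 2.82*v^3 - 1.65*v^2 + 0.25*v - 4.92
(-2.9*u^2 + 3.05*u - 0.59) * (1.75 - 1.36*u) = 3.944*u^3 - 9.223*u^2 + 6.1399*u - 1.0325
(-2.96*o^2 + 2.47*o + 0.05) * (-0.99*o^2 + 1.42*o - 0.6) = 2.9304*o^4 - 6.6485*o^3 + 5.2339*o^2 - 1.411*o - 0.03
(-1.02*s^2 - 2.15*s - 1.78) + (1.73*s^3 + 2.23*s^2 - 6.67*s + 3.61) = 1.73*s^3 + 1.21*s^2 - 8.82*s + 1.83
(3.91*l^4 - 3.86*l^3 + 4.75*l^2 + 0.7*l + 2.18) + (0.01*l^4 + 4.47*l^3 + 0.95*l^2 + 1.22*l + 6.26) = 3.92*l^4 + 0.61*l^3 + 5.7*l^2 + 1.92*l + 8.44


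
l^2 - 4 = (l - 2)*(l + 2)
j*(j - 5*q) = j^2 - 5*j*q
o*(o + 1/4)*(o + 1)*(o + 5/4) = o^4 + 5*o^3/2 + 29*o^2/16 + 5*o/16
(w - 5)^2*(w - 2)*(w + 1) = w^4 - 11*w^3 + 33*w^2 - 5*w - 50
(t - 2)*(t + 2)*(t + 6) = t^3 + 6*t^2 - 4*t - 24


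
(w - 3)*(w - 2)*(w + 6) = w^3 + w^2 - 24*w + 36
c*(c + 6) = c^2 + 6*c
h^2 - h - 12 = (h - 4)*(h + 3)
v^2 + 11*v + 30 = (v + 5)*(v + 6)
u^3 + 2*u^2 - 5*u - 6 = (u - 2)*(u + 1)*(u + 3)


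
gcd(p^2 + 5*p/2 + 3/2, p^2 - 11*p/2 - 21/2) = p + 3/2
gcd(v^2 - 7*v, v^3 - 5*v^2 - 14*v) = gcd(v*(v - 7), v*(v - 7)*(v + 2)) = v^2 - 7*v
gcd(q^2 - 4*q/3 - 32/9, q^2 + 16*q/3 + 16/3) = q + 4/3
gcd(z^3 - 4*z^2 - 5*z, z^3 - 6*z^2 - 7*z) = z^2 + z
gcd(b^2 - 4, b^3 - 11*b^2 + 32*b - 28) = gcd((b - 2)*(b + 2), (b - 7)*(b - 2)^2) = b - 2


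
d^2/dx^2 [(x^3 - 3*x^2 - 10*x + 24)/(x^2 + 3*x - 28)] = 72/(x^3 + 21*x^2 + 147*x + 343)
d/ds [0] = 0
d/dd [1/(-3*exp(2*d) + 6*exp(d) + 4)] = 6*(exp(d) - 1)*exp(d)/(-3*exp(2*d) + 6*exp(d) + 4)^2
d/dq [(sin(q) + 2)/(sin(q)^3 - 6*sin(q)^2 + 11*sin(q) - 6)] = 2*(-sin(q)^3 + 12*sin(q) - 14)*cos(q)/((sin(q) - 3)^2*(sin(q) - 2)^2*(sin(q) - 1)^2)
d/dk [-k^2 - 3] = -2*k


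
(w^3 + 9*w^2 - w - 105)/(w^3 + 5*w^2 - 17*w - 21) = (w + 5)/(w + 1)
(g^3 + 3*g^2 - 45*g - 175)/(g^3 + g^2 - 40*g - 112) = (g^2 + 10*g + 25)/(g^2 + 8*g + 16)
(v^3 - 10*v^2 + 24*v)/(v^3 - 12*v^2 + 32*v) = (v - 6)/(v - 8)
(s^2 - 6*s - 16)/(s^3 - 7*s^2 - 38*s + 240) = (s + 2)/(s^2 + s - 30)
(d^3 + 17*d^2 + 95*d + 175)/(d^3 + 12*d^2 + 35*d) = (d + 5)/d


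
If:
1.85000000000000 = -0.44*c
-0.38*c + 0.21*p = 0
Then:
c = -4.20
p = -7.61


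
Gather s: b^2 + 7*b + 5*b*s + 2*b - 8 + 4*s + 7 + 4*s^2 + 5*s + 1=b^2 + 9*b + 4*s^2 + s*(5*b + 9)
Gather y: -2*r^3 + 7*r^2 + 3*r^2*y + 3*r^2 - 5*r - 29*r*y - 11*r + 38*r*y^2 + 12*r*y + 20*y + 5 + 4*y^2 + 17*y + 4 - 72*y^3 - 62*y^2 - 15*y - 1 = -2*r^3 + 10*r^2 - 16*r - 72*y^3 + y^2*(38*r - 58) + y*(3*r^2 - 17*r + 22) + 8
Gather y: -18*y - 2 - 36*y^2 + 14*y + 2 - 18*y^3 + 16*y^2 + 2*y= -18*y^3 - 20*y^2 - 2*y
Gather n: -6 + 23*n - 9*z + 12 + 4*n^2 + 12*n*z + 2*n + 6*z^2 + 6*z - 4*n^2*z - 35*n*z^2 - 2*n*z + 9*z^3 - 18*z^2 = n^2*(4 - 4*z) + n*(-35*z^2 + 10*z + 25) + 9*z^3 - 12*z^2 - 3*z + 6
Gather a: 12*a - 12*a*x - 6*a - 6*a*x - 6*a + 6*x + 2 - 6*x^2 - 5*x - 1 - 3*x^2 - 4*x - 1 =-18*a*x - 9*x^2 - 3*x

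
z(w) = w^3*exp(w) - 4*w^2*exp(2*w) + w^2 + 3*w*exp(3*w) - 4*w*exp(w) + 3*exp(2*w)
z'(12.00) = 478513802583188528.93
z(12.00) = 155189157702594821.45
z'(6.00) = 3689028586.58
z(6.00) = 1159008513.21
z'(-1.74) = -2.49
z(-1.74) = 3.02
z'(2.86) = 128489.08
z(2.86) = 36836.45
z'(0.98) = 147.02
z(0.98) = 42.66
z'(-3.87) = -7.81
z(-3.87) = 14.07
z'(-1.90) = -2.89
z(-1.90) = 3.45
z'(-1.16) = -1.13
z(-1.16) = 1.97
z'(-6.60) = -13.38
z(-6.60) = 43.20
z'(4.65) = 49087893.81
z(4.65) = 15053515.08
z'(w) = w^3*exp(w) - 8*w^2*exp(2*w) + 3*w^2*exp(w) + 9*w*exp(3*w) - 8*w*exp(2*w) - 4*w*exp(w) + 2*w + 3*exp(3*w) + 6*exp(2*w) - 4*exp(w)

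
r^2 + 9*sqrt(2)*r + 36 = (r + 3*sqrt(2))*(r + 6*sqrt(2))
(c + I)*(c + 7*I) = c^2 + 8*I*c - 7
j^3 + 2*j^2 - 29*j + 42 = (j - 3)*(j - 2)*(j + 7)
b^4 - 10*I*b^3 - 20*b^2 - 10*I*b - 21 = (b - 7*I)*(b - 3*I)*(b - I)*(b + I)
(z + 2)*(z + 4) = z^2 + 6*z + 8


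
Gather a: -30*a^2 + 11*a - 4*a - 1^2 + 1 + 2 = -30*a^2 + 7*a + 2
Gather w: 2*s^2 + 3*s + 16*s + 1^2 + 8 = 2*s^2 + 19*s + 9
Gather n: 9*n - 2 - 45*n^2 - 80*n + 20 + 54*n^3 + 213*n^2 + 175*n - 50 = 54*n^3 + 168*n^2 + 104*n - 32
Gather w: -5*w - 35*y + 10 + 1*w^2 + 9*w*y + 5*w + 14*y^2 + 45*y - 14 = w^2 + 9*w*y + 14*y^2 + 10*y - 4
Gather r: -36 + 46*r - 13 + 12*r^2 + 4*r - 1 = 12*r^2 + 50*r - 50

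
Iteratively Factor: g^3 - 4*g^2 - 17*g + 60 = (g - 5)*(g^2 + g - 12) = (g - 5)*(g - 3)*(g + 4)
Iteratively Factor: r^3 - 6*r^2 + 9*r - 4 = (r - 1)*(r^2 - 5*r + 4) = (r - 1)^2*(r - 4)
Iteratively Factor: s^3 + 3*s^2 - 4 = (s + 2)*(s^2 + s - 2) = (s - 1)*(s + 2)*(s + 2)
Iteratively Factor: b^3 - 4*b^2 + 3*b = (b)*(b^2 - 4*b + 3) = b*(b - 1)*(b - 3)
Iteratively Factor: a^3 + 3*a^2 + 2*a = (a)*(a^2 + 3*a + 2) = a*(a + 1)*(a + 2)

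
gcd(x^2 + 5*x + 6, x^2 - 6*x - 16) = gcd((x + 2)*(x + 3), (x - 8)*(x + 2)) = x + 2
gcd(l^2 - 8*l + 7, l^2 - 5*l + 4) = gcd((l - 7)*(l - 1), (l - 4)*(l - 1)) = l - 1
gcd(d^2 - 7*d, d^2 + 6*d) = d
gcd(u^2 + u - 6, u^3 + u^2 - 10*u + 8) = u - 2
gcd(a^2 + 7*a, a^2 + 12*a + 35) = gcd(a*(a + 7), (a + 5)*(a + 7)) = a + 7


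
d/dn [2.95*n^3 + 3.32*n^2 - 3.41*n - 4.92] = 8.85*n^2 + 6.64*n - 3.41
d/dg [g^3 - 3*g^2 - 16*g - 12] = 3*g^2 - 6*g - 16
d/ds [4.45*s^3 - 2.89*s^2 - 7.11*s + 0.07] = 13.35*s^2 - 5.78*s - 7.11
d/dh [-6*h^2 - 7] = -12*h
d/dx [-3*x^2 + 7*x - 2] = 7 - 6*x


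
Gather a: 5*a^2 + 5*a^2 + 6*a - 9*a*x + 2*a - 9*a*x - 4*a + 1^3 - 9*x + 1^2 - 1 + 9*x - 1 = 10*a^2 + a*(4 - 18*x)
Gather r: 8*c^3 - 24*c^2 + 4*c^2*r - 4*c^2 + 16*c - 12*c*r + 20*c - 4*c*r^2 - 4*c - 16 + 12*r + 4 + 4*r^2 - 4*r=8*c^3 - 28*c^2 + 32*c + r^2*(4 - 4*c) + r*(4*c^2 - 12*c + 8) - 12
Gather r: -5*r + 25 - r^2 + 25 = -r^2 - 5*r + 50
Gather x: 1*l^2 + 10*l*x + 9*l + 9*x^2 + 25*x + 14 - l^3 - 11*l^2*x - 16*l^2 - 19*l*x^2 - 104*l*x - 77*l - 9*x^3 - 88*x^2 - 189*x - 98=-l^3 - 15*l^2 - 68*l - 9*x^3 + x^2*(-19*l - 79) + x*(-11*l^2 - 94*l - 164) - 84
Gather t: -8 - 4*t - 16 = -4*t - 24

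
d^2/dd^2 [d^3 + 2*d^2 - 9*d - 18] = 6*d + 4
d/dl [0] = 0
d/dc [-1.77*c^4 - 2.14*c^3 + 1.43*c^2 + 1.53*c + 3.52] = -7.08*c^3 - 6.42*c^2 + 2.86*c + 1.53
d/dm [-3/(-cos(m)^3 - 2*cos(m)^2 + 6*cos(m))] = 3*(3*cos(m)^2 + 4*cos(m) - 6)*sin(m)/((cos(m)^2 + 2*cos(m) - 6)^2*cos(m)^2)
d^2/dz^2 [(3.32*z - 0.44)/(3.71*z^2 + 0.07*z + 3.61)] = ((2.8 - 73.9032*z)*(3.71*z^2 + 0.07*z + 3.61) + (3.32*z - 0.44)*(7.42*z + 0.07)*(14.84*z + 0.14))/(3.71*z^2 + 0.07*z + 3.61)^3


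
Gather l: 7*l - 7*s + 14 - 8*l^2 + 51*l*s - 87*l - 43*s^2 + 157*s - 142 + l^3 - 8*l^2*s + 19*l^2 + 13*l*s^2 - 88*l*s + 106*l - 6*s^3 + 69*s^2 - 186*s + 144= l^3 + l^2*(11 - 8*s) + l*(13*s^2 - 37*s + 26) - 6*s^3 + 26*s^2 - 36*s + 16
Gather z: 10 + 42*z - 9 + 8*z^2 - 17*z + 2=8*z^2 + 25*z + 3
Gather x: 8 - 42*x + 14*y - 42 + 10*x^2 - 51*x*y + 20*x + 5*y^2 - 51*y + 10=10*x^2 + x*(-51*y - 22) + 5*y^2 - 37*y - 24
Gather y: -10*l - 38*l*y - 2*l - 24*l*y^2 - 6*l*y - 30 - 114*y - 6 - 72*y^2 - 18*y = -12*l + y^2*(-24*l - 72) + y*(-44*l - 132) - 36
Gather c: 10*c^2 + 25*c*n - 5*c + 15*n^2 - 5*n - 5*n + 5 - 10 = 10*c^2 + c*(25*n - 5) + 15*n^2 - 10*n - 5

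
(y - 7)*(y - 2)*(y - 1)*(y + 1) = y^4 - 9*y^3 + 13*y^2 + 9*y - 14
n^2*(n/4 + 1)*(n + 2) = n^4/4 + 3*n^3/2 + 2*n^2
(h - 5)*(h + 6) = h^2 + h - 30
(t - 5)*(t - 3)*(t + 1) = t^3 - 7*t^2 + 7*t + 15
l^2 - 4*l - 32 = (l - 8)*(l + 4)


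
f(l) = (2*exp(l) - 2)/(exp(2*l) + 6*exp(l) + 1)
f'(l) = (2*exp(l) - 2)*(-2*exp(2*l) - 6*exp(l))/(exp(2*l) + 6*exp(l) + 1)^2 + 2*exp(l)/(exp(2*l) + 6*exp(l) + 1) = 2*(2*(1 - exp(l))*(exp(l) + 3) + exp(2*l) + 6*exp(l) + 1)*exp(l)/(exp(2*l) + 6*exp(l) + 1)^2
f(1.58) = 0.14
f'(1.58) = -0.02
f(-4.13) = -1.79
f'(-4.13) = 0.19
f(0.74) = 0.12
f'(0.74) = 0.09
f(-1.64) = -0.73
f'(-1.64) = 0.59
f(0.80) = 0.13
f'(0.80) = 0.08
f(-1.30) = -0.54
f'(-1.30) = 0.55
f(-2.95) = -1.44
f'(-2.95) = 0.43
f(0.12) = 0.03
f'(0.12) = 0.22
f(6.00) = 0.00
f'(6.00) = 0.00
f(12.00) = 0.00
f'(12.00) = 0.00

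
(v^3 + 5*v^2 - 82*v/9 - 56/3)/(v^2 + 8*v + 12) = (v^2 - v - 28/9)/(v + 2)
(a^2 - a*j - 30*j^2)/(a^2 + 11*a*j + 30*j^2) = (a - 6*j)/(a + 6*j)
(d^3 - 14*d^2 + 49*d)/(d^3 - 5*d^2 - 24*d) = (-d^2 + 14*d - 49)/(-d^2 + 5*d + 24)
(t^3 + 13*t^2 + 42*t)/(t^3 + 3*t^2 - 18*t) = (t + 7)/(t - 3)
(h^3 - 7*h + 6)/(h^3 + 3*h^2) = 1 - 3/h + 2/h^2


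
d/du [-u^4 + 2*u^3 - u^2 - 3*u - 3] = -4*u^3 + 6*u^2 - 2*u - 3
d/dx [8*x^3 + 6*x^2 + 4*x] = 24*x^2 + 12*x + 4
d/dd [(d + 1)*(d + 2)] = 2*d + 3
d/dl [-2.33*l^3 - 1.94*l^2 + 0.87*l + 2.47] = -6.99*l^2 - 3.88*l + 0.87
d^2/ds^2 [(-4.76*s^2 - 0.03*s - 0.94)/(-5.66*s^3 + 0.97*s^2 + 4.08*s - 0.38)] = (304.978912*s^6 + 5.76640799999984*s^5 + 1019.9037*s^4 - 262.13625*s^3 - 115.183788*s^2 + 10.2567*s + 33.455912)/(181.321496*s^9 - 93.223596*s^8 - 376.139262*s^7 + 170.008007*s^6 + 258.6216*s^5 - 100.019982*s^4 - 56.442072*s^3 + 18.556692*s^2 - 1.767456*s + 0.054872)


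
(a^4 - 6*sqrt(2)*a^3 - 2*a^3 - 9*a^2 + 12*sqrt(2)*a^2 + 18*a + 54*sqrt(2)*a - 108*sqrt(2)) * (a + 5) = a^5 - 6*sqrt(2)*a^4 + 3*a^4 - 18*sqrt(2)*a^3 - 19*a^3 - 27*a^2 + 114*sqrt(2)*a^2 + 90*a + 162*sqrt(2)*a - 540*sqrt(2)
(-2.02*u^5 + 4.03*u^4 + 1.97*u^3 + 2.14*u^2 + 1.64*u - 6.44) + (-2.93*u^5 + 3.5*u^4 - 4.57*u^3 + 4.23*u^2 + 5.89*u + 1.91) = -4.95*u^5 + 7.53*u^4 - 2.6*u^3 + 6.37*u^2 + 7.53*u - 4.53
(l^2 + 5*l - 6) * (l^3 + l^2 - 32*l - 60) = l^5 + 6*l^4 - 33*l^3 - 226*l^2 - 108*l + 360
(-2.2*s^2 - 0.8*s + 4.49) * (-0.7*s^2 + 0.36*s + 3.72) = 1.54*s^4 - 0.232*s^3 - 11.615*s^2 - 1.3596*s + 16.7028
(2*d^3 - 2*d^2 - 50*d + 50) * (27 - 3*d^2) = -6*d^5 + 6*d^4 + 204*d^3 - 204*d^2 - 1350*d + 1350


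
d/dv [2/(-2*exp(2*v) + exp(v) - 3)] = (8*exp(v) - 2)*exp(v)/(2*exp(2*v) - exp(v) + 3)^2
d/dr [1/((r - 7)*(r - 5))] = 2*(6 - r)/(r^4 - 24*r^3 + 214*r^2 - 840*r + 1225)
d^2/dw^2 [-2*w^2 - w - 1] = -4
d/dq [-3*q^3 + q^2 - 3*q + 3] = -9*q^2 + 2*q - 3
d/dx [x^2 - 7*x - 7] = 2*x - 7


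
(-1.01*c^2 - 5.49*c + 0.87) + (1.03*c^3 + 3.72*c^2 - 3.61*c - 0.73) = 1.03*c^3 + 2.71*c^2 - 9.1*c + 0.14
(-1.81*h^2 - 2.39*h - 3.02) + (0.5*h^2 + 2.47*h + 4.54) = -1.31*h^2 + 0.0800000000000001*h + 1.52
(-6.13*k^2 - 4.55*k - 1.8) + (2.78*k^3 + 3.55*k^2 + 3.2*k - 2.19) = 2.78*k^3 - 2.58*k^2 - 1.35*k - 3.99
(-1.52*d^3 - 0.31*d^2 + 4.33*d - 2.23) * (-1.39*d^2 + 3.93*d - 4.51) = 2.1128*d^5 - 5.5427*d^4 - 0.3818*d^3 + 21.5147*d^2 - 28.2922*d + 10.0573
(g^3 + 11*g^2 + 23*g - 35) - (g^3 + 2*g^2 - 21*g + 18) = 9*g^2 + 44*g - 53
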